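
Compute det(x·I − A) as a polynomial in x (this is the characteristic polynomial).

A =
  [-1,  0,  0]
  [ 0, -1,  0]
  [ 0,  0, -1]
x^3 + 3*x^2 + 3*x + 1

Expanding det(x·I − A) (e.g. by cofactor expansion or by noting that A is similar to its Jordan form J, which has the same characteristic polynomial as A) gives
  χ_A(x) = x^3 + 3*x^2 + 3*x + 1
which factors as (x + 1)^3. The eigenvalues (with algebraic multiplicities) are λ = -1 with multiplicity 3.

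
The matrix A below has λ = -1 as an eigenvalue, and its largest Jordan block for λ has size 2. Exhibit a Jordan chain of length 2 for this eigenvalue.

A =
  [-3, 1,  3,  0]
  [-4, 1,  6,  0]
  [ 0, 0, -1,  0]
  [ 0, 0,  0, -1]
A Jordan chain for λ = -1 of length 2:
v_1 = (-2, -4, 0, 0)ᵀ
v_2 = (1, 0, 0, 0)ᵀ

Let N = A − (-1)·I. We want v_2 with N^2 v_2 = 0 but N^1 v_2 ≠ 0; then v_{j-1} := N · v_j for j = 2, …, 2.

Pick v_2 = (1, 0, 0, 0)ᵀ.
Then v_1 = N · v_2 = (-2, -4, 0, 0)ᵀ.

Sanity check: (A − (-1)·I) v_1 = (0, 0, 0, 0)ᵀ = 0. ✓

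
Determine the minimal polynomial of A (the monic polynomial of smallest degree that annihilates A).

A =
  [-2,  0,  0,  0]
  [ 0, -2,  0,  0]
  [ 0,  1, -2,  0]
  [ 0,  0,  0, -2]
x^2 + 4*x + 4

The characteristic polynomial is χ_A(x) = (x + 2)^4, so the eigenvalues are known. The minimal polynomial is
  m_A(x) = Π_λ (x − λ)^{k_λ}
where k_λ is the size of the *largest* Jordan block for λ (equivalently, the smallest k with (A − λI)^k v = 0 for every generalised eigenvector v of λ).

  λ = -2: largest Jordan block has size 2, contributing (x + 2)^2

So m_A(x) = (x + 2)^2 = x^2 + 4*x + 4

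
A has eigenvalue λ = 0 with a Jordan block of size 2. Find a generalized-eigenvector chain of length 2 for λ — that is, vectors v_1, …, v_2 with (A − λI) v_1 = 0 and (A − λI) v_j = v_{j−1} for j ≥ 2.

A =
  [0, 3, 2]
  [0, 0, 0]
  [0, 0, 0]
A Jordan chain for λ = 0 of length 2:
v_1 = (3, 0, 0)ᵀ
v_2 = (0, 1, 0)ᵀ

Let N = A − (0)·I. We want v_2 with N^2 v_2 = 0 but N^1 v_2 ≠ 0; then v_{j-1} := N · v_j for j = 2, …, 2.

Pick v_2 = (0, 1, 0)ᵀ.
Then v_1 = N · v_2 = (3, 0, 0)ᵀ.

Sanity check: (A − (0)·I) v_1 = (0, 0, 0)ᵀ = 0. ✓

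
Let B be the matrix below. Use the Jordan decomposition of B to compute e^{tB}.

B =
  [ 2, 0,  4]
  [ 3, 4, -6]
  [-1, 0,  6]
e^{tB} =
  [-2*t*exp(4*t) + exp(4*t), 0, 4*t*exp(4*t)]
  [3*t*exp(4*t), exp(4*t), -6*t*exp(4*t)]
  [-t*exp(4*t), 0, 2*t*exp(4*t) + exp(4*t)]

Strategy: write B = P · J · P⁻¹ where J is a Jordan canonical form, so e^{tB} = P · e^{tJ} · P⁻¹, and e^{tJ} can be computed block-by-block.

B has Jordan form
J =
  [4, 1, 0]
  [0, 4, 0]
  [0, 0, 4]
(up to reordering of blocks).

Per-block formulas:
  For a 1×1 block at λ = 4: exp(t · [4]) = [e^(4t)].
  For a 2×2 Jordan block J_2(4): exp(t · J_2(4)) = e^(4t)·(I + t·N), where N is the 2×2 nilpotent shift.

After assembling e^{tJ} and conjugating by P, we get:

e^{tB} =
  [-2*t*exp(4*t) + exp(4*t), 0, 4*t*exp(4*t)]
  [3*t*exp(4*t), exp(4*t), -6*t*exp(4*t)]
  [-t*exp(4*t), 0, 2*t*exp(4*t) + exp(4*t)]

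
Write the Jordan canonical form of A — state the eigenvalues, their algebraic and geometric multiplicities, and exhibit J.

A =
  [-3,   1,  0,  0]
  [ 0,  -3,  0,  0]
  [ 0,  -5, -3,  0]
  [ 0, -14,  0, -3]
J_2(-3) ⊕ J_1(-3) ⊕ J_1(-3)

The characteristic polynomial is
  det(x·I − A) = x^4 + 12*x^3 + 54*x^2 + 108*x + 81 = (x + 3)^4

Eigenvalues and multiplicities (the geometric multiplicity of λ is n − rank(A − λI), which equals the number of Jordan blocks for λ):
  λ = -3: algebraic multiplicity = 4, geometric multiplicity = 3

Determining the block sizes for each eigenvalue:
  λ = -3: 3 blocks summing to 4 forces exactly one block of size 2 and the rest size 1 → block sizes [2, 1, 1]

Assembling the blocks gives a Jordan form
J =
  [-3,  1,  0,  0]
  [ 0, -3,  0,  0]
  [ 0,  0, -3,  0]
  [ 0,  0,  0, -3]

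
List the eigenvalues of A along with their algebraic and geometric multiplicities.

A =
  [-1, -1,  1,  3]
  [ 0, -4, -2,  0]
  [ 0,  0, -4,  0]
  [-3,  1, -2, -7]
λ = -4: alg = 4, geom = 2

Step 1 — factor the characteristic polynomial to read off the algebraic multiplicities:
  χ_A(x) = (x + 4)^4

Step 2 — compute geometric multiplicities via the rank-nullity identity g(λ) = n − rank(A − λI):
  rank(A − (-4)·I) = 2, so dim ker(A − (-4)·I) = n − 2 = 2

Summary:
  λ = -4: algebraic multiplicity = 4, geometric multiplicity = 2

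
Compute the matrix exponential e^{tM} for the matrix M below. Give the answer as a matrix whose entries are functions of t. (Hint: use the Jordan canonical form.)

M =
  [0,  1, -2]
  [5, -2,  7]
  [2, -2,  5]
e^{tM} =
  [t^2*exp(t) - t*exp(t) + exp(t), t*exp(t), t^2*exp(t)/2 - 2*t*exp(t)]
  [-3*t^2*exp(t) + 5*t*exp(t), -3*t*exp(t) + exp(t), -3*t^2*exp(t)/2 + 7*t*exp(t)]
  [-2*t^2*exp(t) + 2*t*exp(t), -2*t*exp(t), -t^2*exp(t) + 4*t*exp(t) + exp(t)]

Strategy: write M = P · J · P⁻¹ where J is a Jordan canonical form, so e^{tM} = P · e^{tJ} · P⁻¹, and e^{tJ} can be computed block-by-block.

M has Jordan form
J =
  [1, 1, 0]
  [0, 1, 1]
  [0, 0, 1]
(up to reordering of blocks).

Per-block formulas:
  For a 3×3 Jordan block J_3(1): exp(t · J_3(1)) = e^(1t)·(I + t·N + (t^2/2)·N^2), where N is the 3×3 nilpotent shift.

After assembling e^{tJ} and conjugating by P, we get:

e^{tM} =
  [t^2*exp(t) - t*exp(t) + exp(t), t*exp(t), t^2*exp(t)/2 - 2*t*exp(t)]
  [-3*t^2*exp(t) + 5*t*exp(t), -3*t*exp(t) + exp(t), -3*t^2*exp(t)/2 + 7*t*exp(t)]
  [-2*t^2*exp(t) + 2*t*exp(t), -2*t*exp(t), -t^2*exp(t) + 4*t*exp(t) + exp(t)]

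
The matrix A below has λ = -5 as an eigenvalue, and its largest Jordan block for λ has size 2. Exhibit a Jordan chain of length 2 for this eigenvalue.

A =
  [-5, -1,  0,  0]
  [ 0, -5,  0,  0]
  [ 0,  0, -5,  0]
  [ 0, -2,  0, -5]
A Jordan chain for λ = -5 of length 2:
v_1 = (-1, 0, 0, -2)ᵀ
v_2 = (0, 1, 0, 0)ᵀ

Let N = A − (-5)·I. We want v_2 with N^2 v_2 = 0 but N^1 v_2 ≠ 0; then v_{j-1} := N · v_j for j = 2, …, 2.

Pick v_2 = (0, 1, 0, 0)ᵀ.
Then v_1 = N · v_2 = (-1, 0, 0, -2)ᵀ.

Sanity check: (A − (-5)·I) v_1 = (0, 0, 0, 0)ᵀ = 0. ✓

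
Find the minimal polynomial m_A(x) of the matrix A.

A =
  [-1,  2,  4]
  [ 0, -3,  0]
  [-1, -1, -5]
x^2 + 6*x + 9

The characteristic polynomial is χ_A(x) = (x + 3)^3, so the eigenvalues are known. The minimal polynomial is
  m_A(x) = Π_λ (x − λ)^{k_λ}
where k_λ is the size of the *largest* Jordan block for λ (equivalently, the smallest k with (A − λI)^k v = 0 for every generalised eigenvector v of λ).

  λ = -3: largest Jordan block has size 2, contributing (x + 3)^2

So m_A(x) = (x + 3)^2 = x^2 + 6*x + 9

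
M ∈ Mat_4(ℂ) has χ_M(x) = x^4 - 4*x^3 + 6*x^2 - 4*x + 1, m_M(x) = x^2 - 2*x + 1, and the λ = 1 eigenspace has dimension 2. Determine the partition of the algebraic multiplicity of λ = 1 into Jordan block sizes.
Block sizes for λ = 1: [2, 2]

Step 1 — from the characteristic polynomial, algebraic multiplicity of λ = 1 is 4. From dim ker(M − (1)·I) = 2, there are exactly 2 Jordan blocks for λ = 1.
Step 2 — from the minimal polynomial, the factor (x − 1)^2 tells us the largest block for λ = 1 has size 2.
Step 3 — with total size 4, 2 blocks, and largest block 2, the block sizes (in nonincreasing order) are [2, 2].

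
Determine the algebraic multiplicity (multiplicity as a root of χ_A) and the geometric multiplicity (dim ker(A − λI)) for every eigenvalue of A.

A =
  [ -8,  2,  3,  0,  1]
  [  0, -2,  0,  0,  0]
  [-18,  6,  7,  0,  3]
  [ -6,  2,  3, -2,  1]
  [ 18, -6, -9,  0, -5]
λ = -2: alg = 5, geom = 4

Step 1 — factor the characteristic polynomial to read off the algebraic multiplicities:
  χ_A(x) = (x + 2)^5

Step 2 — compute geometric multiplicities via the rank-nullity identity g(λ) = n − rank(A − λI):
  rank(A − (-2)·I) = 1, so dim ker(A − (-2)·I) = n − 1 = 4

Summary:
  λ = -2: algebraic multiplicity = 5, geometric multiplicity = 4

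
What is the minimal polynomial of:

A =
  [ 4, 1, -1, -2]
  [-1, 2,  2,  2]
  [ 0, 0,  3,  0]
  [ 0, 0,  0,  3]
x^3 - 9*x^2 + 27*x - 27

The characteristic polynomial is χ_A(x) = (x - 3)^4, so the eigenvalues are known. The minimal polynomial is
  m_A(x) = Π_λ (x − λ)^{k_λ}
where k_λ is the size of the *largest* Jordan block for λ (equivalently, the smallest k with (A − λI)^k v = 0 for every generalised eigenvector v of λ).

  λ = 3: largest Jordan block has size 3, contributing (x − 3)^3

So m_A(x) = (x - 3)^3 = x^3 - 9*x^2 + 27*x - 27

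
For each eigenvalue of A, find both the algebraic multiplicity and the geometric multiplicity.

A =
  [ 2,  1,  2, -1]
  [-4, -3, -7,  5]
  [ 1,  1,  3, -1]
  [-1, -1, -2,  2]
λ = 1: alg = 4, geom = 2

Step 1 — factor the characteristic polynomial to read off the algebraic multiplicities:
  χ_A(x) = (x - 1)^4

Step 2 — compute geometric multiplicities via the rank-nullity identity g(λ) = n − rank(A − λI):
  rank(A − (1)·I) = 2, so dim ker(A − (1)·I) = n − 2 = 2

Summary:
  λ = 1: algebraic multiplicity = 4, geometric multiplicity = 2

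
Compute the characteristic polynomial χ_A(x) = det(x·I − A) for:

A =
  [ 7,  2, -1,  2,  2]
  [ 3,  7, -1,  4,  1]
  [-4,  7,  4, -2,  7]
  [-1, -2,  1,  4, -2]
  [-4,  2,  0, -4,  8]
x^5 - 30*x^4 + 360*x^3 - 2160*x^2 + 6480*x - 7776

Expanding det(x·I − A) (e.g. by cofactor expansion or by noting that A is similar to its Jordan form J, which has the same characteristic polynomial as A) gives
  χ_A(x) = x^5 - 30*x^4 + 360*x^3 - 2160*x^2 + 6480*x - 7776
which factors as (x - 6)^5. The eigenvalues (with algebraic multiplicities) are λ = 6 with multiplicity 5.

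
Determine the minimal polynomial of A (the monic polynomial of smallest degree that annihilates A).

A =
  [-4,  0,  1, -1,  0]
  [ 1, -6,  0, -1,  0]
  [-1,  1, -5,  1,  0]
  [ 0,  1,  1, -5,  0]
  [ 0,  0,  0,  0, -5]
x^2 + 10*x + 25

The characteristic polynomial is χ_A(x) = (x + 5)^5, so the eigenvalues are known. The minimal polynomial is
  m_A(x) = Π_λ (x − λ)^{k_λ}
where k_λ is the size of the *largest* Jordan block for λ (equivalently, the smallest k with (A − λI)^k v = 0 for every generalised eigenvector v of λ).

  λ = -5: largest Jordan block has size 2, contributing (x + 5)^2

So m_A(x) = (x + 5)^2 = x^2 + 10*x + 25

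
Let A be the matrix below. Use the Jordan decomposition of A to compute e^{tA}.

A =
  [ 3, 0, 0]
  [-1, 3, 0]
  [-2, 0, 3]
e^{tA} =
  [exp(3*t), 0, 0]
  [-t*exp(3*t), exp(3*t), 0]
  [-2*t*exp(3*t), 0, exp(3*t)]

Strategy: write A = P · J · P⁻¹ where J is a Jordan canonical form, so e^{tA} = P · e^{tJ} · P⁻¹, and e^{tJ} can be computed block-by-block.

A has Jordan form
J =
  [3, 1, 0]
  [0, 3, 0]
  [0, 0, 3]
(up to reordering of blocks).

Per-block formulas:
  For a 1×1 block at λ = 3: exp(t · [3]) = [e^(3t)].
  For a 2×2 Jordan block J_2(3): exp(t · J_2(3)) = e^(3t)·(I + t·N), where N is the 2×2 nilpotent shift.

After assembling e^{tJ} and conjugating by P, we get:

e^{tA} =
  [exp(3*t), 0, 0]
  [-t*exp(3*t), exp(3*t), 0]
  [-2*t*exp(3*t), 0, exp(3*t)]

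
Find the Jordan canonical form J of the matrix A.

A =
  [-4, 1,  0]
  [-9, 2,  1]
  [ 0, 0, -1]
J_3(-1)

The characteristic polynomial is
  det(x·I − A) = x^3 + 3*x^2 + 3*x + 1 = (x + 1)^3

Eigenvalues and multiplicities (the geometric multiplicity of λ is n − rank(A − λI), which equals the number of Jordan blocks for λ):
  λ = -1: algebraic multiplicity = 3, geometric multiplicity = 1

Determining the block sizes for each eigenvalue:
  λ = -1: one block (gm = 1), so the single block has size am = 3 → block sizes [3]

Assembling the blocks gives a Jordan form
J =
  [-1,  1,  0]
  [ 0, -1,  1]
  [ 0,  0, -1]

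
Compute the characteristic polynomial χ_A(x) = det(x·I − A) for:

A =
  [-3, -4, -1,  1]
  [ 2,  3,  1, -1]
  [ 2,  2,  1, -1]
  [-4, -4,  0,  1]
x^4 - 2*x^3 + 2*x - 1

Expanding det(x·I − A) (e.g. by cofactor expansion or by noting that A is similar to its Jordan form J, which has the same characteristic polynomial as A) gives
  χ_A(x) = x^4 - 2*x^3 + 2*x - 1
which factors as (x - 1)^3*(x + 1). The eigenvalues (with algebraic multiplicities) are λ = -1 with multiplicity 1, λ = 1 with multiplicity 3.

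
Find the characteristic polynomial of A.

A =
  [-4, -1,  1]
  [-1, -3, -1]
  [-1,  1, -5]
x^3 + 12*x^2 + 48*x + 64

Expanding det(x·I − A) (e.g. by cofactor expansion or by noting that A is similar to its Jordan form J, which has the same characteristic polynomial as A) gives
  χ_A(x) = x^3 + 12*x^2 + 48*x + 64
which factors as (x + 4)^3. The eigenvalues (with algebraic multiplicities) are λ = -4 with multiplicity 3.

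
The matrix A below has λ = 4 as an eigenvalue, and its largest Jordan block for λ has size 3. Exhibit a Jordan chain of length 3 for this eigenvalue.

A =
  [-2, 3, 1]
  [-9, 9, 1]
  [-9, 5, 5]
A Jordan chain for λ = 4 of length 3:
v_1 = (2, 3, 3)ᵀ
v_2 = (3, 5, 5)ᵀ
v_3 = (0, 1, 0)ᵀ

Let N = A − (4)·I. We want v_3 with N^3 v_3 = 0 but N^2 v_3 ≠ 0; then v_{j-1} := N · v_j for j = 3, …, 2.

Pick v_3 = (0, 1, 0)ᵀ.
Then v_2 = N · v_3 = (3, 5, 5)ᵀ.
Then v_1 = N · v_2 = (2, 3, 3)ᵀ.

Sanity check: (A − (4)·I) v_1 = (0, 0, 0)ᵀ = 0. ✓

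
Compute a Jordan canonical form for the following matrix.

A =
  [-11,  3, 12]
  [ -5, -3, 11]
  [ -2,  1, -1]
J_3(-5)

The characteristic polynomial is
  det(x·I − A) = x^3 + 15*x^2 + 75*x + 125 = (x + 5)^3

Eigenvalues and multiplicities (the geometric multiplicity of λ is n − rank(A − λI), which equals the number of Jordan blocks for λ):
  λ = -5: algebraic multiplicity = 3, geometric multiplicity = 1

Determining the block sizes for each eigenvalue:
  λ = -5: one block (gm = 1), so the single block has size am = 3 → block sizes [3]

Assembling the blocks gives a Jordan form
J =
  [-5,  1,  0]
  [ 0, -5,  1]
  [ 0,  0, -5]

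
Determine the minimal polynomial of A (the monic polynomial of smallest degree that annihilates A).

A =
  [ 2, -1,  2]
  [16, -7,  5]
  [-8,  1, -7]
x^3 + 12*x^2 + 48*x + 64

The characteristic polynomial is χ_A(x) = (x + 4)^3, so the eigenvalues are known. The minimal polynomial is
  m_A(x) = Π_λ (x − λ)^{k_λ}
where k_λ is the size of the *largest* Jordan block for λ (equivalently, the smallest k with (A − λI)^k v = 0 for every generalised eigenvector v of λ).

  λ = -4: largest Jordan block has size 3, contributing (x + 4)^3

So m_A(x) = (x + 4)^3 = x^3 + 12*x^2 + 48*x + 64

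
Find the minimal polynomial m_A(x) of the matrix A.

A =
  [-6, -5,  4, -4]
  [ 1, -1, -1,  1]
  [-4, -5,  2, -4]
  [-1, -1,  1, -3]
x^3 + 6*x^2 + 12*x + 8

The characteristic polynomial is χ_A(x) = (x + 2)^4, so the eigenvalues are known. The minimal polynomial is
  m_A(x) = Π_λ (x − λ)^{k_λ}
where k_λ is the size of the *largest* Jordan block for λ (equivalently, the smallest k with (A − λI)^k v = 0 for every generalised eigenvector v of λ).

  λ = -2: largest Jordan block has size 3, contributing (x + 2)^3

So m_A(x) = (x + 2)^3 = x^3 + 6*x^2 + 12*x + 8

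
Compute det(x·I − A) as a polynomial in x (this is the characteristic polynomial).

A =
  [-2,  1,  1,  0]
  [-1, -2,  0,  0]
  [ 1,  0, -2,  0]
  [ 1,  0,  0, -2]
x^4 + 8*x^3 + 24*x^2 + 32*x + 16

Expanding det(x·I − A) (e.g. by cofactor expansion or by noting that A is similar to its Jordan form J, which has the same characteristic polynomial as A) gives
  χ_A(x) = x^4 + 8*x^3 + 24*x^2 + 32*x + 16
which factors as (x + 2)^4. The eigenvalues (with algebraic multiplicities) are λ = -2 with multiplicity 4.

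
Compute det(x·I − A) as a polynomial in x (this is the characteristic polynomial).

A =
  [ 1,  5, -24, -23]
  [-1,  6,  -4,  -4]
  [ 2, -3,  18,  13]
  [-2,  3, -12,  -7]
x^4 - 18*x^3 + 120*x^2 - 352*x + 384

Expanding det(x·I − A) (e.g. by cofactor expansion or by noting that A is similar to its Jordan form J, which has the same characteristic polynomial as A) gives
  χ_A(x) = x^4 - 18*x^3 + 120*x^2 - 352*x + 384
which factors as (x - 6)*(x - 4)^3. The eigenvalues (with algebraic multiplicities) are λ = 4 with multiplicity 3, λ = 6 with multiplicity 1.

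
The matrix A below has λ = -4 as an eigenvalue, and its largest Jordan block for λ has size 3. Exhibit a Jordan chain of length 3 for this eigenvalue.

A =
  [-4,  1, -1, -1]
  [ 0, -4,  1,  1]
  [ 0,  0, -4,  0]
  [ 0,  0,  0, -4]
A Jordan chain for λ = -4 of length 3:
v_1 = (1, 0, 0, 0)ᵀ
v_2 = (-1, 1, 0, 0)ᵀ
v_3 = (0, 0, 1, 0)ᵀ

Let N = A − (-4)·I. We want v_3 with N^3 v_3 = 0 but N^2 v_3 ≠ 0; then v_{j-1} := N · v_j for j = 3, …, 2.

Pick v_3 = (0, 0, 1, 0)ᵀ.
Then v_2 = N · v_3 = (-1, 1, 0, 0)ᵀ.
Then v_1 = N · v_2 = (1, 0, 0, 0)ᵀ.

Sanity check: (A − (-4)·I) v_1 = (0, 0, 0, 0)ᵀ = 0. ✓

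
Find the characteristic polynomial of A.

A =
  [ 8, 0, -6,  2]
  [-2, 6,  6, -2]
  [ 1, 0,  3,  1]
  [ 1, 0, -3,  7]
x^4 - 24*x^3 + 216*x^2 - 864*x + 1296

Expanding det(x·I − A) (e.g. by cofactor expansion or by noting that A is similar to its Jordan form J, which has the same characteristic polynomial as A) gives
  χ_A(x) = x^4 - 24*x^3 + 216*x^2 - 864*x + 1296
which factors as (x - 6)^4. The eigenvalues (with algebraic multiplicities) are λ = 6 with multiplicity 4.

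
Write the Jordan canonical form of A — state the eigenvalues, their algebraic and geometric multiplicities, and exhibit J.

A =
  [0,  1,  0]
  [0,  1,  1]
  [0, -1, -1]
J_3(0)

The characteristic polynomial is
  det(x·I − A) = x^3

Eigenvalues and multiplicities (the geometric multiplicity of λ is n − rank(A − λI), which equals the number of Jordan blocks for λ):
  λ = 0: algebraic multiplicity = 3, geometric multiplicity = 1

Determining the block sizes for each eigenvalue:
  λ = 0: one block (gm = 1), so the single block has size am = 3 → block sizes [3]

Assembling the blocks gives a Jordan form
J =
  [0, 1, 0]
  [0, 0, 1]
  [0, 0, 0]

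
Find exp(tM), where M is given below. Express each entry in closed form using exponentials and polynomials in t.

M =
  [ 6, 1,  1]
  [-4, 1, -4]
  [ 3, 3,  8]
e^{tM} =
  [t*exp(5*t) + exp(5*t), t*exp(5*t), t*exp(5*t)]
  [-4*t*exp(5*t), -4*t*exp(5*t) + exp(5*t), -4*t*exp(5*t)]
  [3*t*exp(5*t), 3*t*exp(5*t), 3*t*exp(5*t) + exp(5*t)]

Strategy: write M = P · J · P⁻¹ where J is a Jordan canonical form, so e^{tM} = P · e^{tJ} · P⁻¹, and e^{tJ} can be computed block-by-block.

M has Jordan form
J =
  [5, 1, 0]
  [0, 5, 0]
  [0, 0, 5]
(up to reordering of blocks).

Per-block formulas:
  For a 1×1 block at λ = 5: exp(t · [5]) = [e^(5t)].
  For a 2×2 Jordan block J_2(5): exp(t · J_2(5)) = e^(5t)·(I + t·N), where N is the 2×2 nilpotent shift.

After assembling e^{tJ} and conjugating by P, we get:

e^{tM} =
  [t*exp(5*t) + exp(5*t), t*exp(5*t), t*exp(5*t)]
  [-4*t*exp(5*t), -4*t*exp(5*t) + exp(5*t), -4*t*exp(5*t)]
  [3*t*exp(5*t), 3*t*exp(5*t), 3*t*exp(5*t) + exp(5*t)]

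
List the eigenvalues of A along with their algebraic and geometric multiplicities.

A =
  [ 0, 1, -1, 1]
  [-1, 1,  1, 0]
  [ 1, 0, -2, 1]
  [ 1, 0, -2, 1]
λ = 0: alg = 4, geom = 2

Step 1 — factor the characteristic polynomial to read off the algebraic multiplicities:
  χ_A(x) = x^4

Step 2 — compute geometric multiplicities via the rank-nullity identity g(λ) = n − rank(A − λI):
  rank(A − (0)·I) = 2, so dim ker(A − (0)·I) = n − 2 = 2

Summary:
  λ = 0: algebraic multiplicity = 4, geometric multiplicity = 2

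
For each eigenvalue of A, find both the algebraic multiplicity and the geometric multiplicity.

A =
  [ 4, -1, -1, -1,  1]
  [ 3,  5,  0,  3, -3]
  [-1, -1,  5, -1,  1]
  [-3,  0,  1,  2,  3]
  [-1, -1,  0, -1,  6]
λ = 2: alg = 1, geom = 1; λ = 5: alg = 4, geom = 2

Step 1 — factor the characteristic polynomial to read off the algebraic multiplicities:
  χ_A(x) = (x - 5)^4*(x - 2)

Step 2 — compute geometric multiplicities via the rank-nullity identity g(λ) = n − rank(A − λI):
  rank(A − (2)·I) = 4, so dim ker(A − (2)·I) = n − 4 = 1
  rank(A − (5)·I) = 3, so dim ker(A − (5)·I) = n − 3 = 2

Summary:
  λ = 2: algebraic multiplicity = 1, geometric multiplicity = 1
  λ = 5: algebraic multiplicity = 4, geometric multiplicity = 2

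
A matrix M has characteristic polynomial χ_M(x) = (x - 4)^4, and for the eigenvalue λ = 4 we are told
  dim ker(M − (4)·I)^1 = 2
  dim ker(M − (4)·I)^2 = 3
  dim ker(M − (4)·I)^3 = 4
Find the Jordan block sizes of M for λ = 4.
Block sizes for λ = 4: [3, 1]

From the dimensions of kernels of powers, the number of Jordan blocks of size at least j is d_j − d_{j−1} where d_j = dim ker(N^j) (with d_0 = 0). Computing the differences gives [2, 1, 1].
The number of blocks of size exactly k is (#blocks of size ≥ k) − (#blocks of size ≥ k + 1), so the partition is: 1 block(s) of size 1, 1 block(s) of size 3.
In nonincreasing order the block sizes are [3, 1].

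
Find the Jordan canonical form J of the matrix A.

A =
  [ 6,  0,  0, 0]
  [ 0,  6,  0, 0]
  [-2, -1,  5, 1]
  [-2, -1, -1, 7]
J_2(6) ⊕ J_1(6) ⊕ J_1(6)

The characteristic polynomial is
  det(x·I − A) = x^4 - 24*x^3 + 216*x^2 - 864*x + 1296 = (x - 6)^4

Eigenvalues and multiplicities (the geometric multiplicity of λ is n − rank(A − λI), which equals the number of Jordan blocks for λ):
  λ = 6: algebraic multiplicity = 4, geometric multiplicity = 3

Determining the block sizes for each eigenvalue:
  λ = 6: 3 blocks summing to 4 forces exactly one block of size 2 and the rest size 1 → block sizes [2, 1, 1]

Assembling the blocks gives a Jordan form
J =
  [6, 1, 0, 0]
  [0, 6, 0, 0]
  [0, 0, 6, 0]
  [0, 0, 0, 6]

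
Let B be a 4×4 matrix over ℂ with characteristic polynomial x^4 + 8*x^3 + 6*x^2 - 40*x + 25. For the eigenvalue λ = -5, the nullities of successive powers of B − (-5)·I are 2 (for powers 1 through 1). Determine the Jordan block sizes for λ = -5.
Block sizes for λ = -5: [1, 1]

From the dimensions of kernels of powers, the number of Jordan blocks of size at least j is d_j − d_{j−1} where d_j = dim ker(N^j) (with d_0 = 0). Computing the differences gives [2].
The number of blocks of size exactly k is (#blocks of size ≥ k) − (#blocks of size ≥ k + 1), so the partition is: 2 block(s) of size 1.
In nonincreasing order the block sizes are [1, 1].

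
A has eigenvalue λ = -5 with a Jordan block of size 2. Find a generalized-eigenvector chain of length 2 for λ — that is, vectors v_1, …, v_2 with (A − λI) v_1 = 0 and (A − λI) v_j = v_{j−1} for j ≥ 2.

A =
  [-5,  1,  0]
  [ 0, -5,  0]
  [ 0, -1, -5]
A Jordan chain for λ = -5 of length 2:
v_1 = (1, 0, -1)ᵀ
v_2 = (0, 1, 0)ᵀ

Let N = A − (-5)·I. We want v_2 with N^2 v_2 = 0 but N^1 v_2 ≠ 0; then v_{j-1} := N · v_j for j = 2, …, 2.

Pick v_2 = (0, 1, 0)ᵀ.
Then v_1 = N · v_2 = (1, 0, -1)ᵀ.

Sanity check: (A − (-5)·I) v_1 = (0, 0, 0)ᵀ = 0. ✓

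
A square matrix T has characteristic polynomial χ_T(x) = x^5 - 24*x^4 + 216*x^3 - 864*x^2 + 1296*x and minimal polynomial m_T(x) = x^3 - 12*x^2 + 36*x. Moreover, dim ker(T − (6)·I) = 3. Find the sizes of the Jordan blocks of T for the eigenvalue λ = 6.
Block sizes for λ = 6: [2, 1, 1]

Step 1 — from the characteristic polynomial, algebraic multiplicity of λ = 6 is 4. From dim ker(T − (6)·I) = 3, there are exactly 3 Jordan blocks for λ = 6.
Step 2 — from the minimal polynomial, the factor (x − 6)^2 tells us the largest block for λ = 6 has size 2.
Step 3 — with total size 4, 3 blocks, and largest block 2, the block sizes (in nonincreasing order) are [2, 1, 1].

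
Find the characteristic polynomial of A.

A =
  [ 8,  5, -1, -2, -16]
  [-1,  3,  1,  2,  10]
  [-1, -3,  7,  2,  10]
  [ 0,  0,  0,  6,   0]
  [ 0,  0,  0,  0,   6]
x^5 - 30*x^4 + 360*x^3 - 2160*x^2 + 6480*x - 7776

Expanding det(x·I − A) (e.g. by cofactor expansion or by noting that A is similar to its Jordan form J, which has the same characteristic polynomial as A) gives
  χ_A(x) = x^5 - 30*x^4 + 360*x^3 - 2160*x^2 + 6480*x - 7776
which factors as (x - 6)^5. The eigenvalues (with algebraic multiplicities) are λ = 6 with multiplicity 5.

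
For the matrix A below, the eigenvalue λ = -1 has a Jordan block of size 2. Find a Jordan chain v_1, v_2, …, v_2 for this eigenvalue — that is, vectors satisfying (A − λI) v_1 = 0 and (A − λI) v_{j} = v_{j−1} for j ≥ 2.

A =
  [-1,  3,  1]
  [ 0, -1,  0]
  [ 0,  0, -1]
A Jordan chain for λ = -1 of length 2:
v_1 = (3, 0, 0)ᵀ
v_2 = (0, 1, 0)ᵀ

Let N = A − (-1)·I. We want v_2 with N^2 v_2 = 0 but N^1 v_2 ≠ 0; then v_{j-1} := N · v_j for j = 2, …, 2.

Pick v_2 = (0, 1, 0)ᵀ.
Then v_1 = N · v_2 = (3, 0, 0)ᵀ.

Sanity check: (A − (-1)·I) v_1 = (0, 0, 0)ᵀ = 0. ✓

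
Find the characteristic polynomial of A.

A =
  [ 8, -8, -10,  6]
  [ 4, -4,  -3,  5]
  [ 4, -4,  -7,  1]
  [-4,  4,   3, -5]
x^4 + 8*x^3 + 16*x^2

Expanding det(x·I − A) (e.g. by cofactor expansion or by noting that A is similar to its Jordan form J, which has the same characteristic polynomial as A) gives
  χ_A(x) = x^4 + 8*x^3 + 16*x^2
which factors as x^2*(x + 4)^2. The eigenvalues (with algebraic multiplicities) are λ = -4 with multiplicity 2, λ = 0 with multiplicity 2.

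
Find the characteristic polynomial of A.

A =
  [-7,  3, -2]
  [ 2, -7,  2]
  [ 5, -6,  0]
x^3 + 14*x^2 + 65*x + 100

Expanding det(x·I − A) (e.g. by cofactor expansion or by noting that A is similar to its Jordan form J, which has the same characteristic polynomial as A) gives
  χ_A(x) = x^3 + 14*x^2 + 65*x + 100
which factors as (x + 4)*(x + 5)^2. The eigenvalues (with algebraic multiplicities) are λ = -5 with multiplicity 2, λ = -4 with multiplicity 1.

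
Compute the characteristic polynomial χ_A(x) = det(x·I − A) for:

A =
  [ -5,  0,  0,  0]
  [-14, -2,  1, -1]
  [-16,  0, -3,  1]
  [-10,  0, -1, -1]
x^4 + 11*x^3 + 42*x^2 + 68*x + 40

Expanding det(x·I − A) (e.g. by cofactor expansion or by noting that A is similar to its Jordan form J, which has the same characteristic polynomial as A) gives
  χ_A(x) = x^4 + 11*x^3 + 42*x^2 + 68*x + 40
which factors as (x + 2)^3*(x + 5). The eigenvalues (with algebraic multiplicities) are λ = -5 with multiplicity 1, λ = -2 with multiplicity 3.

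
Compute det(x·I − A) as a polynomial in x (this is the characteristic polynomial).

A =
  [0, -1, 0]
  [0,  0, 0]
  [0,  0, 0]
x^3

Expanding det(x·I − A) (e.g. by cofactor expansion or by noting that A is similar to its Jordan form J, which has the same characteristic polynomial as A) gives
  χ_A(x) = x^3
which factors as x^3. The eigenvalues (with algebraic multiplicities) are λ = 0 with multiplicity 3.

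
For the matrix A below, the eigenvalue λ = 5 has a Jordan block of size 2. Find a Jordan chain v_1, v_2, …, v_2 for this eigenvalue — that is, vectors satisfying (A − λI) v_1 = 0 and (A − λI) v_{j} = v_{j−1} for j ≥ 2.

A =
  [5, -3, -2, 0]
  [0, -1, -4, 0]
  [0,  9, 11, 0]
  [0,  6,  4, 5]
A Jordan chain for λ = 5 of length 2:
v_1 = (-3, -6, 9, 6)ᵀ
v_2 = (0, 1, 0, 0)ᵀ

Let N = A − (5)·I. We want v_2 with N^2 v_2 = 0 but N^1 v_2 ≠ 0; then v_{j-1} := N · v_j for j = 2, …, 2.

Pick v_2 = (0, 1, 0, 0)ᵀ.
Then v_1 = N · v_2 = (-3, -6, 9, 6)ᵀ.

Sanity check: (A − (5)·I) v_1 = (0, 0, 0, 0)ᵀ = 0. ✓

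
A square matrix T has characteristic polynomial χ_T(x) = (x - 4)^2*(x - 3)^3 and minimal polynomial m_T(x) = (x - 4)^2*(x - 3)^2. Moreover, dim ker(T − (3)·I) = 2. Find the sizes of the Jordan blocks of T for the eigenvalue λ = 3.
Block sizes for λ = 3: [2, 1]

Step 1 — from the characteristic polynomial, algebraic multiplicity of λ = 3 is 3. From dim ker(T − (3)·I) = 2, there are exactly 2 Jordan blocks for λ = 3.
Step 2 — from the minimal polynomial, the factor (x − 3)^2 tells us the largest block for λ = 3 has size 2.
Step 3 — with total size 3, 2 blocks, and largest block 2, the block sizes (in nonincreasing order) are [2, 1].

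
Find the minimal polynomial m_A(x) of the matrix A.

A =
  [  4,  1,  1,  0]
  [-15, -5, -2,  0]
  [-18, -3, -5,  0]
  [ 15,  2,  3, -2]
x^3 + 6*x^2 + 12*x + 8

The characteristic polynomial is χ_A(x) = (x + 2)^4, so the eigenvalues are known. The minimal polynomial is
  m_A(x) = Π_λ (x − λ)^{k_λ}
where k_λ is the size of the *largest* Jordan block for λ (equivalently, the smallest k with (A − λI)^k v = 0 for every generalised eigenvector v of λ).

  λ = -2: largest Jordan block has size 3, contributing (x + 2)^3

So m_A(x) = (x + 2)^3 = x^3 + 6*x^2 + 12*x + 8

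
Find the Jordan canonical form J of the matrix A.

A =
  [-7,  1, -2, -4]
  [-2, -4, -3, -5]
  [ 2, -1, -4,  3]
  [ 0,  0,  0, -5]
J_3(-5) ⊕ J_1(-5)

The characteristic polynomial is
  det(x·I − A) = x^4 + 20*x^3 + 150*x^2 + 500*x + 625 = (x + 5)^4

Eigenvalues and multiplicities (the geometric multiplicity of λ is n − rank(A − λI), which equals the number of Jordan blocks for λ):
  λ = -5: algebraic multiplicity = 4, geometric multiplicity = 2

Determining the block sizes for each eigenvalue:
  λ = -5: with am = 4 and gm = 2, the partition is not yet determined (e.g. several partitions of 4 into 2 parts exist). Let N = A − (-5)·I. Computing rank(N^1) = 2, rank(N^2) = 1, rank(N^3) = 0; the number of blocks of size ≥ j is rank(N^{j−1}) − rank(N^j), giving [2, 1, 1]. So we have 1 block(s) of size 3, 1 block(s) of size 1 → block sizes [3, 1]

Assembling the blocks gives a Jordan form
J =
  [-5,  1,  0,  0]
  [ 0, -5,  1,  0]
  [ 0,  0, -5,  0]
  [ 0,  0,  0, -5]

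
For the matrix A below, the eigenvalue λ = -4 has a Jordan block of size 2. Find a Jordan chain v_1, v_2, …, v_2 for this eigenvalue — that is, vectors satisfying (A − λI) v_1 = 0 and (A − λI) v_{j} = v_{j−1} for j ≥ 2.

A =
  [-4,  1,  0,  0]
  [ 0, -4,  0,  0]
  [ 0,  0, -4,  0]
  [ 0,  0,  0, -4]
A Jordan chain for λ = -4 of length 2:
v_1 = (1, 0, 0, 0)ᵀ
v_2 = (0, 1, 0, 0)ᵀ

Let N = A − (-4)·I. We want v_2 with N^2 v_2 = 0 but N^1 v_2 ≠ 0; then v_{j-1} := N · v_j for j = 2, …, 2.

Pick v_2 = (0, 1, 0, 0)ᵀ.
Then v_1 = N · v_2 = (1, 0, 0, 0)ᵀ.

Sanity check: (A − (-4)·I) v_1 = (0, 0, 0, 0)ᵀ = 0. ✓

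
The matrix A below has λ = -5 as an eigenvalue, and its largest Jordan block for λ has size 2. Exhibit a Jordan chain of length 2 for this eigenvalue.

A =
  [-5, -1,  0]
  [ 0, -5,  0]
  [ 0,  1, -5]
A Jordan chain for λ = -5 of length 2:
v_1 = (-1, 0, 1)ᵀ
v_2 = (0, 1, 0)ᵀ

Let N = A − (-5)·I. We want v_2 with N^2 v_2 = 0 but N^1 v_2 ≠ 0; then v_{j-1} := N · v_j for j = 2, …, 2.

Pick v_2 = (0, 1, 0)ᵀ.
Then v_1 = N · v_2 = (-1, 0, 1)ᵀ.

Sanity check: (A − (-5)·I) v_1 = (0, 0, 0)ᵀ = 0. ✓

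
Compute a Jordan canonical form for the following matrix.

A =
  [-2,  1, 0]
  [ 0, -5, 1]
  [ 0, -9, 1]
J_3(-2)

The characteristic polynomial is
  det(x·I − A) = x^3 + 6*x^2 + 12*x + 8 = (x + 2)^3

Eigenvalues and multiplicities (the geometric multiplicity of λ is n − rank(A − λI), which equals the number of Jordan blocks for λ):
  λ = -2: algebraic multiplicity = 3, geometric multiplicity = 1

Determining the block sizes for each eigenvalue:
  λ = -2: one block (gm = 1), so the single block has size am = 3 → block sizes [3]

Assembling the blocks gives a Jordan form
J =
  [-2,  1,  0]
  [ 0, -2,  1]
  [ 0,  0, -2]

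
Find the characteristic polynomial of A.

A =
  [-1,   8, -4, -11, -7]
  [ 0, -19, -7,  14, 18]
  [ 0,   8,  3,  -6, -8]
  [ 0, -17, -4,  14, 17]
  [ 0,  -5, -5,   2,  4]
x^5 - x^4 - 5*x^3 + x^2 + 8*x + 4

Expanding det(x·I − A) (e.g. by cofactor expansion or by noting that A is similar to its Jordan form J, which has the same characteristic polynomial as A) gives
  χ_A(x) = x^5 - x^4 - 5*x^3 + x^2 + 8*x + 4
which factors as (x - 2)^2*(x + 1)^3. The eigenvalues (with algebraic multiplicities) are λ = -1 with multiplicity 3, λ = 2 with multiplicity 2.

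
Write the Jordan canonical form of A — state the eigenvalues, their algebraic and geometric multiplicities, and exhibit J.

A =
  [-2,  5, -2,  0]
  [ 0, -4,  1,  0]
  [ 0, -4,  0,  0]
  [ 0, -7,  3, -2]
J_3(-2) ⊕ J_1(-2)

The characteristic polynomial is
  det(x·I − A) = x^4 + 8*x^3 + 24*x^2 + 32*x + 16 = (x + 2)^4

Eigenvalues and multiplicities (the geometric multiplicity of λ is n − rank(A − λI), which equals the number of Jordan blocks for λ):
  λ = -2: algebraic multiplicity = 4, geometric multiplicity = 2

Determining the block sizes for each eigenvalue:
  λ = -2: with am = 4 and gm = 2, the partition is not yet determined (e.g. several partitions of 4 into 2 parts exist). Let N = A − (-2)·I. Computing rank(N^1) = 2, rank(N^2) = 1, rank(N^3) = 0; the number of blocks of size ≥ j is rank(N^{j−1}) − rank(N^j), giving [2, 1, 1]. So we have 1 block(s) of size 3, 1 block(s) of size 1 → block sizes [3, 1]

Assembling the blocks gives a Jordan form
J =
  [-2,  1,  0,  0]
  [ 0, -2,  1,  0]
  [ 0,  0, -2,  0]
  [ 0,  0,  0, -2]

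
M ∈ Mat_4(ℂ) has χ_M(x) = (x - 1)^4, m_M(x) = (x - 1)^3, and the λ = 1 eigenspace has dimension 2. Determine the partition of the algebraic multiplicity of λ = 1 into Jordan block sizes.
Block sizes for λ = 1: [3, 1]

Step 1 — from the characteristic polynomial, algebraic multiplicity of λ = 1 is 4. From dim ker(M − (1)·I) = 2, there are exactly 2 Jordan blocks for λ = 1.
Step 2 — from the minimal polynomial, the factor (x − 1)^3 tells us the largest block for λ = 1 has size 3.
Step 3 — with total size 4, 2 blocks, and largest block 3, the block sizes (in nonincreasing order) are [3, 1].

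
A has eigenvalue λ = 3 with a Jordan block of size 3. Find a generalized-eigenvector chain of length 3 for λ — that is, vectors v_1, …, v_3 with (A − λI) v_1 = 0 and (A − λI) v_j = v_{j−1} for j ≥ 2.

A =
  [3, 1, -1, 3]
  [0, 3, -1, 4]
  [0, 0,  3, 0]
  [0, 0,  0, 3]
A Jordan chain for λ = 3 of length 3:
v_1 = (-1, 0, 0, 0)ᵀ
v_2 = (-1, -1, 0, 0)ᵀ
v_3 = (0, 0, 1, 0)ᵀ

Let N = A − (3)·I. We want v_3 with N^3 v_3 = 0 but N^2 v_3 ≠ 0; then v_{j-1} := N · v_j for j = 3, …, 2.

Pick v_3 = (0, 0, 1, 0)ᵀ.
Then v_2 = N · v_3 = (-1, -1, 0, 0)ᵀ.
Then v_1 = N · v_2 = (-1, 0, 0, 0)ᵀ.

Sanity check: (A − (3)·I) v_1 = (0, 0, 0, 0)ᵀ = 0. ✓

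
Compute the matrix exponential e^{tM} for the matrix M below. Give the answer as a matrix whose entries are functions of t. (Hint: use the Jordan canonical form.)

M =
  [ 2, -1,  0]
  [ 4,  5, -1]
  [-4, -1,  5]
e^{tM} =
  [-2*t*exp(4*t) + exp(4*t), t^2*exp(4*t)/2 - t*exp(4*t), t^2*exp(4*t)/2]
  [4*t*exp(4*t), -t^2*exp(4*t) + t*exp(4*t) + exp(4*t), -t^2*exp(4*t) - t*exp(4*t)]
  [-4*t*exp(4*t), t^2*exp(4*t) - t*exp(4*t), t^2*exp(4*t) + t*exp(4*t) + exp(4*t)]

Strategy: write M = P · J · P⁻¹ where J is a Jordan canonical form, so e^{tM} = P · e^{tJ} · P⁻¹, and e^{tJ} can be computed block-by-block.

M has Jordan form
J =
  [4, 1, 0]
  [0, 4, 1]
  [0, 0, 4]
(up to reordering of blocks).

Per-block formulas:
  For a 3×3 Jordan block J_3(4): exp(t · J_3(4)) = e^(4t)·(I + t·N + (t^2/2)·N^2), where N is the 3×3 nilpotent shift.

After assembling e^{tJ} and conjugating by P, we get:

e^{tM} =
  [-2*t*exp(4*t) + exp(4*t), t^2*exp(4*t)/2 - t*exp(4*t), t^2*exp(4*t)/2]
  [4*t*exp(4*t), -t^2*exp(4*t) + t*exp(4*t) + exp(4*t), -t^2*exp(4*t) - t*exp(4*t)]
  [-4*t*exp(4*t), t^2*exp(4*t) - t*exp(4*t), t^2*exp(4*t) + t*exp(4*t) + exp(4*t)]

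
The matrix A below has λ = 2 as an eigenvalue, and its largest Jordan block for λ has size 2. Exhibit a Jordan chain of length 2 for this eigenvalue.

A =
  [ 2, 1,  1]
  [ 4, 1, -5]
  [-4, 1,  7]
A Jordan chain for λ = 2 of length 2:
v_1 = (1, -1, 1)ᵀ
v_2 = (0, 1, 0)ᵀ

Let N = A − (2)·I. We want v_2 with N^2 v_2 = 0 but N^1 v_2 ≠ 0; then v_{j-1} := N · v_j for j = 2, …, 2.

Pick v_2 = (0, 1, 0)ᵀ.
Then v_1 = N · v_2 = (1, -1, 1)ᵀ.

Sanity check: (A − (2)·I) v_1 = (0, 0, 0)ᵀ = 0. ✓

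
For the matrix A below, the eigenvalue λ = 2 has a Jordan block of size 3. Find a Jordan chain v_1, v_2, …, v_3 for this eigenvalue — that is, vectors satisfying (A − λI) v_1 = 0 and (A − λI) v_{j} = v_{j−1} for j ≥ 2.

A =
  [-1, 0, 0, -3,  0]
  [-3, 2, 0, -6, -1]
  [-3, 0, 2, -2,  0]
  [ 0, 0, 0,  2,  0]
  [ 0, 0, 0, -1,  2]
A Jordan chain for λ = 2 of length 3:
v_1 = (0, -1, 0, 0, 0)ᵀ
v_2 = (0, 3, -1, 0, 1)ᵀ
v_3 = (1, 0, 0, -1, 0)ᵀ

Let N = A − (2)·I. We want v_3 with N^3 v_3 = 0 but N^2 v_3 ≠ 0; then v_{j-1} := N · v_j for j = 3, …, 2.

Pick v_3 = (1, 0, 0, -1, 0)ᵀ.
Then v_2 = N · v_3 = (0, 3, -1, 0, 1)ᵀ.
Then v_1 = N · v_2 = (0, -1, 0, 0, 0)ᵀ.

Sanity check: (A − (2)·I) v_1 = (0, 0, 0, 0, 0)ᵀ = 0. ✓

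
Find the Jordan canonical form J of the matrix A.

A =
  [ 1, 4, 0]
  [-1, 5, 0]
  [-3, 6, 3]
J_2(3) ⊕ J_1(3)

The characteristic polynomial is
  det(x·I − A) = x^3 - 9*x^2 + 27*x - 27 = (x - 3)^3

Eigenvalues and multiplicities (the geometric multiplicity of λ is n − rank(A − λI), which equals the number of Jordan blocks for λ):
  λ = 3: algebraic multiplicity = 3, geometric multiplicity = 2

Determining the block sizes for each eigenvalue:
  λ = 3: 2 blocks summing to 3 forces exactly one block of size 2 and the rest size 1 → block sizes [2, 1]

Assembling the blocks gives a Jordan form
J =
  [3, 1, 0]
  [0, 3, 0]
  [0, 0, 3]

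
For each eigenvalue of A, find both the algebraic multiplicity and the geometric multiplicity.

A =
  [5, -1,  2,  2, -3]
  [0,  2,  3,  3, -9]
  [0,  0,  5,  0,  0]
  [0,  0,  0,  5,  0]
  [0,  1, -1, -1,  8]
λ = 5: alg = 5, geom = 3

Step 1 — factor the characteristic polynomial to read off the algebraic multiplicities:
  χ_A(x) = (x - 5)^5

Step 2 — compute geometric multiplicities via the rank-nullity identity g(λ) = n − rank(A − λI):
  rank(A − (5)·I) = 2, so dim ker(A − (5)·I) = n − 2 = 3

Summary:
  λ = 5: algebraic multiplicity = 5, geometric multiplicity = 3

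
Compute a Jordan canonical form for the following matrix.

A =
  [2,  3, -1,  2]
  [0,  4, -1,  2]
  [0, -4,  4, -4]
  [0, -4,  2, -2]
J_3(2) ⊕ J_1(2)

The characteristic polynomial is
  det(x·I − A) = x^4 - 8*x^3 + 24*x^2 - 32*x + 16 = (x - 2)^4

Eigenvalues and multiplicities (the geometric multiplicity of λ is n − rank(A − λI), which equals the number of Jordan blocks for λ):
  λ = 2: algebraic multiplicity = 4, geometric multiplicity = 2

Determining the block sizes for each eigenvalue:
  λ = 2: with am = 4 and gm = 2, the partition is not yet determined (e.g. several partitions of 4 into 2 parts exist). Let N = A − (2)·I. Computing rank(N^1) = 2, rank(N^2) = 1, rank(N^3) = 0; the number of blocks of size ≥ j is rank(N^{j−1}) − rank(N^j), giving [2, 1, 1]. So we have 1 block(s) of size 3, 1 block(s) of size 1 → block sizes [3, 1]

Assembling the blocks gives a Jordan form
J =
  [2, 1, 0, 0]
  [0, 2, 1, 0]
  [0, 0, 2, 0]
  [0, 0, 0, 2]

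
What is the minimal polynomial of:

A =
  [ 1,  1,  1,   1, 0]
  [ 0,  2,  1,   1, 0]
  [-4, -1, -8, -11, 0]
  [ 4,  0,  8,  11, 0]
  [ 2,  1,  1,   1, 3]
x^3 - 5*x^2 + 7*x - 3

The characteristic polynomial is χ_A(x) = (x - 3)^2*(x - 1)^3, so the eigenvalues are known. The minimal polynomial is
  m_A(x) = Π_λ (x − λ)^{k_λ}
where k_λ is the size of the *largest* Jordan block for λ (equivalently, the smallest k with (A − λI)^k v = 0 for every generalised eigenvector v of λ).

  λ = 1: largest Jordan block has size 2, contributing (x − 1)^2
  λ = 3: largest Jordan block has size 1, contributing (x − 3)

So m_A(x) = (x - 3)*(x - 1)^2 = x^3 - 5*x^2 + 7*x - 3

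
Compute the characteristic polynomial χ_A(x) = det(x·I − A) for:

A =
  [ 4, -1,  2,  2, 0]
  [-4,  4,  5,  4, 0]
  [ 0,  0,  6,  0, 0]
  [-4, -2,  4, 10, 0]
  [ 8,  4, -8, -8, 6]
x^5 - 30*x^4 + 360*x^3 - 2160*x^2 + 6480*x - 7776

Expanding det(x·I − A) (e.g. by cofactor expansion or by noting that A is similar to its Jordan form J, which has the same characteristic polynomial as A) gives
  χ_A(x) = x^5 - 30*x^4 + 360*x^3 - 2160*x^2 + 6480*x - 7776
which factors as (x - 6)^5. The eigenvalues (with algebraic multiplicities) are λ = 6 with multiplicity 5.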